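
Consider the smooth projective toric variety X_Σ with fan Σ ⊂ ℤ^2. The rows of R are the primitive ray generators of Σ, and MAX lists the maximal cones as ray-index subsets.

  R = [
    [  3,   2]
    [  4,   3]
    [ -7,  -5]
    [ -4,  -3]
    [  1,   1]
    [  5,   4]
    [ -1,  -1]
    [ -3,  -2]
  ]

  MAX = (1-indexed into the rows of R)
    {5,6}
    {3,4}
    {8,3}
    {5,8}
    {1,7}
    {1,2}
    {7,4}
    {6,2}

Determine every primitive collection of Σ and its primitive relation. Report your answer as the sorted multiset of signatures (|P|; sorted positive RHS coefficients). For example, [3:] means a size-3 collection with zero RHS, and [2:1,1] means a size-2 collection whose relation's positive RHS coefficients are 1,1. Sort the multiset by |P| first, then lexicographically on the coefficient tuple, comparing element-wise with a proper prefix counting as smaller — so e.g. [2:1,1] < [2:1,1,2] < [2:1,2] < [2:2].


Minimal non-faces — 20 found among 8 rays, 8 max cones:

  {1,8}:  v_{1} + v_{8} = 0  →  sig = [2:]
  {2,4}:  v_{2} + v_{4} = 0  →  sig = [2:]
  {5,7}:  v_{5} + v_{7} = 0  →  sig = [2:]
  {1,3}:  v_{1} + v_{3} = v_{4}  →  sig = [2:1]
  {1,4}:  v_{1} + v_{4} = v_{7}  →  sig = [2:1]
  {1,5}:  v_{1} + v_{5} = v_{2}  →  sig = [2:1]
  {2,3}:  v_{2} + v_{3} = v_{8}  →  sig = [2:1]
  {2,5}:  v_{2} + v_{5} = v_{6}  →  sig = [2:1]
  {2,7}:  v_{2} + v_{7} = v_{1}  →  sig = [2:1]
  {2,8}:  v_{2} + v_{8} = v_{5}  →  sig = [2:1]
  {4,5}:  v_{4} + v_{5} = v_{8}  →  sig = [2:1]
  {4,6}:  v_{4} + v_{6} = v_{5}  →  sig = [2:1]
  {4,8}:  v_{4} + v_{8} = v_{3}  →  sig = [2:1]
  {6,7}:  v_{6} + v_{7} = v_{2}  →  sig = [2:1]
  {7,8}:  v_{7} + v_{8} = v_{4}  →  sig = [2:1]
  {3,6}:  v_{3} + v_{6} = v_{5} + v_{8}  →  sig = [2:1,1]
  {1,6}:  v_{1} + v_{6} = 2·v_{2}  →  sig = [2:2]
  {3,5}:  v_{3} + v_{5} = 2·v_{8}  →  sig = [2:2]
  {3,7}:  v_{3} + v_{7} = 2·v_{4}  →  sig = [2:2]
  {6,8}:  v_{6} + v_{8} = 2·v_{5}  →  sig = [2:2]

Signatures (|P|; sorted positive RHS coefficients), sorted:
    |P|=2: 20 collections, coeffs (), (), (), (1), (1), (1), (1), (1), (1), (1), (1), (1), (1), (1), (1), (1,1), (2), (2), (2), (2)


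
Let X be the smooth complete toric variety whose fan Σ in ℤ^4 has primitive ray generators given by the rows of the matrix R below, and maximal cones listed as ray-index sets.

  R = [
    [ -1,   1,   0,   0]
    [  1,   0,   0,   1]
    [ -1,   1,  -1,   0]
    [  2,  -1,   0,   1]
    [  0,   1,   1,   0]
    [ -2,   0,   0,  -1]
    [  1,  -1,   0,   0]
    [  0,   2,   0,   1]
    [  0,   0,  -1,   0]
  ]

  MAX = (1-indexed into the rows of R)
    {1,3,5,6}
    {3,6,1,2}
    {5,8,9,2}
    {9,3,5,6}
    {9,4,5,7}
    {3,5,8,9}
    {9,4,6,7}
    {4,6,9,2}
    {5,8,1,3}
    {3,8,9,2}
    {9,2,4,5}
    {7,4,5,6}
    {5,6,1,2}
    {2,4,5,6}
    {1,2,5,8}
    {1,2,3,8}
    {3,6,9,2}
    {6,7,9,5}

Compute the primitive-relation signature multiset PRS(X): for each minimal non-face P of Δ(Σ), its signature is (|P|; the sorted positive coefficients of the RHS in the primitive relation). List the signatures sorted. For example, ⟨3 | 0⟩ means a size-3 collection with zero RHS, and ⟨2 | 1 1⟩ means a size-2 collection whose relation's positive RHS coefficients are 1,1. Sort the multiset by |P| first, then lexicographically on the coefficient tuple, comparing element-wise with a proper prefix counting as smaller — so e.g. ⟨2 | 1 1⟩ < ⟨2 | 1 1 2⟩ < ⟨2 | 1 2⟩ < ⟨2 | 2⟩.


Σ has 12 primitive collections:

  • {1,7}:  v_{1} + v_{7} = 0  ⇒ sig = ⟨2 | 0⟩
  • {1,4}:  v_{1} + v_{4} = v_{2}  ⇒ sig = ⟨2 | 1⟩
  • {1,9}:  v_{1} + v_{9} = v_{3}  ⇒ sig = ⟨2 | 1⟩
  • {2,7}:  v_{2} + v_{7} = v_{4}  ⇒ sig = ⟨2 | 1⟩
  • {3,7}:  v_{3} + v_{7} = v_{9}  ⇒ sig = ⟨2 | 1⟩
  • {3,4}:  v_{3} + v_{4} = v_{2} + v_{9}  ⇒ sig = ⟨2 | 1 1⟩
  • {7,8}:  v_{7} + v_{8} = v_{2} + v_{5} + v_{9}  ⇒ sig = ⟨2 | 1 1 1⟩
  • {4,8}:  v_{4} + v_{8} = 2·v_{2} + v_{5} + v_{9}  ⇒ sig = ⟨2 | 1 1 2⟩
  • {6,8}:  v_{6} + v_{8} = 2·v_{1}  ⇒ sig = ⟨2 | 2⟩
  • {2,3,5}:  v_{2} + v_{3} + v_{5} = v_{8}  ⇒ sig = ⟨3 | 1⟩
  • {4,5,6,9}:  v_{4} + v_{5} + v_{6} + v_{9} = 0  ⇒ sig = ⟨4 | 0⟩
  • {2,5,6,9}:  v_{2} + v_{5} + v_{6} + v_{9} = v_{1}  ⇒ sig = ⟨4 | 1⟩

so the primitive-relation signature multiset is
    |P|=2: 9 collections, coeffs (), (1), (1), (1), (1), (1,1), (1,1,1), (1,1,2), (2)
    |P|=3: 1 collection, coeffs (1)
    |P|=4: 2 collections, coeffs (), (1)


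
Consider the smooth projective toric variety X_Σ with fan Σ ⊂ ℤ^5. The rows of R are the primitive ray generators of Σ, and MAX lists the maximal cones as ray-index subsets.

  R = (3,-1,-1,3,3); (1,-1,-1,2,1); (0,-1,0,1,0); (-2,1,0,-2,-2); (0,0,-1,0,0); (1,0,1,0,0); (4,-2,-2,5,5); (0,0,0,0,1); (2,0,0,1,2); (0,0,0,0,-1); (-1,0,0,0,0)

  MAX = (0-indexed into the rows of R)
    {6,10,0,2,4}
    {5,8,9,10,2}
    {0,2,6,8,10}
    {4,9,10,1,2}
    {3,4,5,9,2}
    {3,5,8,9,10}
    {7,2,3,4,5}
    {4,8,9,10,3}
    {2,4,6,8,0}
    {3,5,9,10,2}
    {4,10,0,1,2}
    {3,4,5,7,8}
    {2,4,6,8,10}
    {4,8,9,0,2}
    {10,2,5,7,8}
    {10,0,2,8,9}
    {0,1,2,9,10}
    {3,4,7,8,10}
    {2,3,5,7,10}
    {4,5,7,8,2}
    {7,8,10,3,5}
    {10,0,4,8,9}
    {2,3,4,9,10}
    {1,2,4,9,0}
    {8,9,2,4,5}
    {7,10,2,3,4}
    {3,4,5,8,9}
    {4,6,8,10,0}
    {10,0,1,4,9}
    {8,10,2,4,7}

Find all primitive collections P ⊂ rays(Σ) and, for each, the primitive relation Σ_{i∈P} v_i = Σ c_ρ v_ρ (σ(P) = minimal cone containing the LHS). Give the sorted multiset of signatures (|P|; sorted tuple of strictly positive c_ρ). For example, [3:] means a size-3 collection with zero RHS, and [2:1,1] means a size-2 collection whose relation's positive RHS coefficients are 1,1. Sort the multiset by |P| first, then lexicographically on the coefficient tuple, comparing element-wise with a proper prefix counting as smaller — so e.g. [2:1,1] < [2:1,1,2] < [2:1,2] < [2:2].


Σ has 18 primitive collections:

  • {7,9}:  v_{7} + v_{9} = 0  ⇒ sig = [2:]
  • {1,8}:  v_{1} + v_{8} = v_{0}  ⇒ sig = [2:1]
  • {6,9}:  v_{6} + v_{9} = v_{0} + v_{1}  ⇒ sig = [2:1,1]
  • {1,3}:  v_{1} + v_{3} = v_{4} + v_{9} + v_{10}  ⇒ sig = [2:1,1,1]
  • {1,5}:  v_{1} + v_{5} = v_{2} + v_{8} + v_{9}  ⇒ sig = [2:1,1,1]
  • {3,6}:  v_{3} + v_{6} = v_{0} + v_{4} + v_{10}  ⇒ sig = [2:1,1,1]
  • {5,6}:  v_{5} + v_{6} = v_{0} + v_{2} + v_{8}  ⇒ sig = [2:1,1,1]
  • {0,3}:  v_{0} + v_{3} = v_{4} + v_{8} + v_{9} + v_{10}  ⇒ sig = [2:1,1,1,1]
  • {1,7}:  v_{1} + v_{7} = v_{2} + v_{4} + v_{8} + v_{10}  ⇒ sig = [2:1,1,1,1]
  • {0,7}:  v_{0} + v_{7} = v_{2} + v_{4} + 2·v_{8} + v_{10}  ⇒ sig = [2:1,1,1,2]
  • {1,6}:  v_{1} + v_{6} = 2·v_{0} + v_{2} + v_{4} + v_{10}  ⇒ sig = [2:1,1,1,2]
  • {0,5}:  v_{0} + v_{5} = v_{2} + 2·v_{8} + v_{9}  ⇒ sig = [2:1,1,2]
  • {6,7}:  v_{6} + v_{7} = 2·v_{2} + 2·v_{4} + 3·v_{8} + 2·v_{10}  ⇒ sig = [2:2,2,2,3]
  • {2,3,8}:  v_{2} + v_{3} + v_{8} = 0  ⇒ sig = [3:]
  • {4,5,10}:  v_{4} + v_{5} + v_{10} = 0  ⇒ sig = [3:]
  • {0,2,4,8,10}:  v_{0} + v_{2} + v_{4} + v_{8} + v_{10} = v_{6}  ⇒ sig = [5:1]
  • {2,4,8,9,10}:  v_{2} + v_{4} + v_{8} + v_{9} + v_{10} = v_{1}  ⇒ sig = [5:1]
  • {0,2,4,9,10}:  v_{0} + v_{2} + v_{4} + v_{9} + v_{10} = 2·v_{1}  ⇒ sig = [5:2]

Hence PRS(X_Σ) =
    |P|=2: 13 collections, coeffs (), (1), (1,1), (1,1,1), (1,1,1), (1,1,1), (1,1,1), (1,1,1,1), (1,1,1,1), (1,1,1,2), (1,1,1,2), (1,1,2), (2,2,2,3)
    |P|=3: 2 collections, coeffs (), ()
    |P|=5: 3 collections, coeffs (1), (1), (2)


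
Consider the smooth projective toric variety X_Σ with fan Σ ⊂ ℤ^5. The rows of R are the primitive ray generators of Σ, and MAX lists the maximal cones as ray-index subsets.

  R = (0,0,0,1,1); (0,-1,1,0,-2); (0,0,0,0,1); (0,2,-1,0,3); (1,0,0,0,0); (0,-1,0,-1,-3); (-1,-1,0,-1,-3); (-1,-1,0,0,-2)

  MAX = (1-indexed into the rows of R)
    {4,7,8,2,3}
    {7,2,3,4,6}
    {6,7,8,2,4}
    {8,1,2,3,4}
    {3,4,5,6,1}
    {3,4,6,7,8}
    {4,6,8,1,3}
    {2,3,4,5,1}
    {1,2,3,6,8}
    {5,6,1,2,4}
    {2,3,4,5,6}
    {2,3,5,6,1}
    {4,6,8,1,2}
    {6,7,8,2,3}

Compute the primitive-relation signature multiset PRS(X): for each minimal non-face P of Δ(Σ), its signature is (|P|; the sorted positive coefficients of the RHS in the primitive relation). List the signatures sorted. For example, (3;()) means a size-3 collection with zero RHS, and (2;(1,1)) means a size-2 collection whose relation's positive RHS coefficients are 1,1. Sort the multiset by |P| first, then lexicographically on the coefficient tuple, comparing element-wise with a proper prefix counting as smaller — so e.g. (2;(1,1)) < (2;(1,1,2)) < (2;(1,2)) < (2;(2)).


|primitive collections| = 5. Relations:

  • {1,7}:  v_{1} + v_{7} = v_{8}  ⟹  sig = (2;(1))
  • {5,7}:  v_{5} + v_{7} = v_{6}  ⟹  sig = (2;(1))
  • {5,8}:  v_{5} + v_{8} = v_{1} + v_{6}  ⟹  sig = (2;(1,1))
  • {1,2,3,4,6}:  v_{1} + v_{2} + v_{3} + v_{4} + v_{6} = 0  ⟹  sig = (5;())
  • {2,3,4,6,8}:  v_{2} + v_{3} + v_{4} + v_{6} + v_{8} = v_{7}  ⟹  sig = (5;(1))

Hence PRS(X_Σ) =
    |P|=2: 3 collections, coeffs (1), (1), (1,1)
    |P|=5: 2 collections, coeffs (), (1)


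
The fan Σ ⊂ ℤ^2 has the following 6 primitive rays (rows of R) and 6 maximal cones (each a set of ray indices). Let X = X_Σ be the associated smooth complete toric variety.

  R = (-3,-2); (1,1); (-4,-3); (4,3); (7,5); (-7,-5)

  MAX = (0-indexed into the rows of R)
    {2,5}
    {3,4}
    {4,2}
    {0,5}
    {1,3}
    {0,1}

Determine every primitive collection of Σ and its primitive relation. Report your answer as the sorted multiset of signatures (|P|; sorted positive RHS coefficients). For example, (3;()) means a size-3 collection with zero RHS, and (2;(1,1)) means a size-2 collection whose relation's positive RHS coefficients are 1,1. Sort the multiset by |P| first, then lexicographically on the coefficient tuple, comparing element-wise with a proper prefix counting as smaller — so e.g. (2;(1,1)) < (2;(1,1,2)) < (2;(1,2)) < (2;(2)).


Σ has 9 primitive collections:

  P = {2,3}:  v_{2} + v_{3} = 0  ⟹  sig = (2;())
  P = {4,5}:  v_{4} + v_{5} = 0  ⟹  sig = (2;())
  P = {0,2}:  v_{0} + v_{2} = v_{5}  ⟹  sig = (2;(1))
  P = {0,3}:  v_{0} + v_{3} = v_{1}  ⟹  sig = (2;(1))
  P = {0,4}:  v_{0} + v_{4} = v_{3}  ⟹  sig = (2;(1))
  P = {1,2}:  v_{1} + v_{2} = v_{0}  ⟹  sig = (2;(1))
  P = {3,5}:  v_{3} + v_{5} = v_{0}  ⟹  sig = (2;(1))
  P = {1,4}:  v_{1} + v_{4} = 2·v_{3}  ⟹  sig = (2;(2))
  P = {1,5}:  v_{1} + v_{5} = 2·v_{0}  ⟹  sig = (2;(2))

so the primitive-relation signature multiset is
    (2;())
    (2;())
    (2;(1))
    (2;(1))
    (2;(1))
    (2;(1))
    (2;(1))
    (2;(2))
    (2;(2))


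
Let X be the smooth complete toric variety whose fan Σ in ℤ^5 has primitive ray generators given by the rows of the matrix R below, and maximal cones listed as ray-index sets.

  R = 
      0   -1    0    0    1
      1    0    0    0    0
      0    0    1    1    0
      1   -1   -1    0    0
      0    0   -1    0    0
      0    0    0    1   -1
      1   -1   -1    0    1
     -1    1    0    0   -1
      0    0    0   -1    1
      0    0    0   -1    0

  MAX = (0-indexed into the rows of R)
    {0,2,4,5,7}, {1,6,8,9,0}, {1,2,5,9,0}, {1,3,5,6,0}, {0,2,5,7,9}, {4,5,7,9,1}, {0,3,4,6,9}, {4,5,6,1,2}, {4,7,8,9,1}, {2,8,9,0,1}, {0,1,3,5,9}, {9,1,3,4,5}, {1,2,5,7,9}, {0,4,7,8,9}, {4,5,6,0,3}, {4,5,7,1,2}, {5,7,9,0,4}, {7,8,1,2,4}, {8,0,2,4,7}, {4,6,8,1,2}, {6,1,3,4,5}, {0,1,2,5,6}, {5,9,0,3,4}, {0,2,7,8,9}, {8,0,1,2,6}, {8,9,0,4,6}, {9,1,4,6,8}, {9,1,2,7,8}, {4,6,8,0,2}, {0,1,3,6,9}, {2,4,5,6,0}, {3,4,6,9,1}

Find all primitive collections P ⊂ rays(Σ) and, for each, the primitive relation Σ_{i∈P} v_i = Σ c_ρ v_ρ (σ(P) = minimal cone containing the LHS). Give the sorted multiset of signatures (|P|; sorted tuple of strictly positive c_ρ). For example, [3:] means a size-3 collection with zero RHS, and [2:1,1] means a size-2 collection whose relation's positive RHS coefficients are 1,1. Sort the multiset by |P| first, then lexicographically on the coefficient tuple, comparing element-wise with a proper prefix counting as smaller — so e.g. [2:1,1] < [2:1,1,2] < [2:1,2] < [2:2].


10 collections generate NE(X_Σ); each relation:

  {5,8}:  v_{5} + v_{8} = 0  ⇒ sig = [2:]
  {6,7}:  v_{6} + v_{7} = v_{4}  ⇒ sig = [2:1]
  {3,8}:  v_{3} + v_{8} = v_{6} + v_{9}  ⇒ sig = [2:1,1]
  {2,3}:  v_{2} + v_{3} = v_{0} + v_{1} + v_{5}  ⇒ sig = [2:1,1,1]
  {3,7}:  v_{3} + v_{7} = v_{4} + v_{5} + v_{9}  ⇒ sig = [2:1,1,1]
  {0,1,7}:  v_{0} + v_{1} + v_{7} = 0  ⇒ sig = [3:]
  {2,4,9}:  v_{2} + v_{4} + v_{9} = 0  ⇒ sig = [3:]
  {0,1,4}:  v_{0} + v_{1} + v_{4} = v_{6}  ⇒ sig = [3:1]
  {5,6,9}:  v_{5} + v_{6} + v_{9} = v_{3}  ⇒ sig = [3:1]
  {2,6,9}:  v_{2} + v_{6} + v_{9} = v_{0} + v_{1}  ⇒ sig = [3:1,1]

Hence PRS(X_Σ) =
    [2:]
    [2:1]
    [2:1,1]
    [2:1,1,1]
    [2:1,1,1]
    [3:]
    [3:]
    [3:1]
    [3:1]
    [3:1,1]


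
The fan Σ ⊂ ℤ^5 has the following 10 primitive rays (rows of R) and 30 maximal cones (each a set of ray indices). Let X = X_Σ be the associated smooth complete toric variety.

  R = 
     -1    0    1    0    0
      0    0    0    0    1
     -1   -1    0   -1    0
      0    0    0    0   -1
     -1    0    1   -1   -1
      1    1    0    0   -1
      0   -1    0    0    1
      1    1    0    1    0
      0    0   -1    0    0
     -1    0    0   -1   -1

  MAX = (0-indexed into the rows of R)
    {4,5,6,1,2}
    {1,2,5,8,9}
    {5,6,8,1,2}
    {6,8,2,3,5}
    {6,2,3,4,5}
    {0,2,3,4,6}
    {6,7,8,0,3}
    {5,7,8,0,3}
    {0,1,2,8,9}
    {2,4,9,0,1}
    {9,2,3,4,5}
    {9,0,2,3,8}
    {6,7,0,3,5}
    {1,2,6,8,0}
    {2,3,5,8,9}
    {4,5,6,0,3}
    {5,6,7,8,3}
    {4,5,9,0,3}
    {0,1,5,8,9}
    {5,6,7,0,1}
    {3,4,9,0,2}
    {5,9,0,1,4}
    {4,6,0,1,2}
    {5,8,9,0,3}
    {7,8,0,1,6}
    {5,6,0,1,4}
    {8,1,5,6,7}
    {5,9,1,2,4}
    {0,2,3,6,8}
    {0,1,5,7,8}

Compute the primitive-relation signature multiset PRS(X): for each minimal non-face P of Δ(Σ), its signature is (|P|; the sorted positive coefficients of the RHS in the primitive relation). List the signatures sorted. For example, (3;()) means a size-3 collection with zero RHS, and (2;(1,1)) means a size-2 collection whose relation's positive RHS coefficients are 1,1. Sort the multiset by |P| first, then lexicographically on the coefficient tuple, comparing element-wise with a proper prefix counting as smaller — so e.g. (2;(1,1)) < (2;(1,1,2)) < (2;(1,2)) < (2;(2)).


Δ(Σ) — 10 vertices, 8 min non-faces:

  P={1,3}:  v_{1} + v_{3} = 0  ⟹  sig = (2;())
  P={2,7}:  v_{2} + v_{7} = 0  ⟹  sig = (2;())
  P={4,8}:  v_{4} + v_{8} = v_{9}  ⟹  sig = (2;(1))
  P={6,9}:  v_{6} + v_{9} = v_{2}  ⟹  sig = (2;(1))
  P={4,7}:  v_{4} + v_{7} = v_{0} + v_{5}  ⟹  sig = (2;(1,1))
  P={7,9}:  v_{7} + v_{9} = v_{0} + v_{5} + v_{8}  ⟹  sig = (2;(1,1,1))
  P={0,2,5}:  v_{0} + v_{2} + v_{5} = v_{4}  ⟹  sig = (3;(1))
  P={0,5,6,8}:  v_{0} + v_{5} + v_{6} + v_{8} = 0  ⟹  sig = (4;())

so the primitive-relation signature multiset is
    (2;())
    (2;())
    (2;(1))
    (2;(1))
    (2;(1,1))
    (2;(1,1,1))
    (3;(1))
    (4;())


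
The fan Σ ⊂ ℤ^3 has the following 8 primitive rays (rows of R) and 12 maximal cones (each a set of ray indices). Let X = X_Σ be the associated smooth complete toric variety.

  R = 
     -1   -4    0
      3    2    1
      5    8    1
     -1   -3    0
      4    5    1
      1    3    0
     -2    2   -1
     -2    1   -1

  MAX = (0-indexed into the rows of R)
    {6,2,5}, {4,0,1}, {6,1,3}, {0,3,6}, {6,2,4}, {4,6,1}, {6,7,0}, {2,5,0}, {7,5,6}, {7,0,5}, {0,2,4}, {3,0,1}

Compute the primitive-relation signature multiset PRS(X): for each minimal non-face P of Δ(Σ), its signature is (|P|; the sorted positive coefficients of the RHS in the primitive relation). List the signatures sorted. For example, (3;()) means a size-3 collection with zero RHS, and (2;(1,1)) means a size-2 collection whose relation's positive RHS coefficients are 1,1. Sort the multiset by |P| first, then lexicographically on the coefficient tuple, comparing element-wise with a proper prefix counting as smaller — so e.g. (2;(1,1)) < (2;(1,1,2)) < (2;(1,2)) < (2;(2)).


Δ(Σ) — 8 vertices, 14 min non-faces:

  • {3,5}:  v_{3} + v_{5} = 0 ; sig = (2;())
  • {1,5}:  v_{1} + v_{5} = v_{4} ; sig = (2;(1))
  • {1,7}:  v_{1} + v_{7} = v_{5} ; sig = (2;(1))
  • {2,3}:  v_{2} + v_{3} = v_{4} ; sig = (2;(1))
  • {3,4}:  v_{3} + v_{4} = v_{1} ; sig = (2;(1))
  • {4,5}:  v_{4} + v_{5} = v_{2} ; sig = (2;(1))
  • {3,7}:  v_{3} + v_{7} = v_{0} + v_{6} ; sig = (2;(1,1))
  • {1,2}:  v_{1} + v_{2} = 2·v_{4} ; sig = (2;(2))
  • {4,7}:  v_{4} + v_{7} = 2·v_{5} ; sig = (2;(2))
  • {2,7}:  v_{2} + v_{7} = 3·v_{5} ; sig = (2;(3))
  • {0,1,6}:  v_{0} + v_{1} + v_{6} = 0 ; sig = (3;())
  • {0,4,6}:  v_{0} + v_{4} + v_{6} = v_{5} ; sig = (3;(1))
  • {0,5,6}:  v_{0} + v_{5} + v_{6} = v_{7} ; sig = (3;(1))
  • {0,2,6}:  v_{0} + v_{2} + v_{6} = 2·v_{5} ; sig = (3;(2))

Hence PRS(X_Σ) =
    (2;())
    (2;(1))
    (2;(1))
    (2;(1))
    (2;(1))
    (2;(1))
    (2;(1,1))
    (2;(2))
    (2;(2))
    (2;(3))
    (3;())
    (3;(1))
    (3;(1))
    (3;(2))


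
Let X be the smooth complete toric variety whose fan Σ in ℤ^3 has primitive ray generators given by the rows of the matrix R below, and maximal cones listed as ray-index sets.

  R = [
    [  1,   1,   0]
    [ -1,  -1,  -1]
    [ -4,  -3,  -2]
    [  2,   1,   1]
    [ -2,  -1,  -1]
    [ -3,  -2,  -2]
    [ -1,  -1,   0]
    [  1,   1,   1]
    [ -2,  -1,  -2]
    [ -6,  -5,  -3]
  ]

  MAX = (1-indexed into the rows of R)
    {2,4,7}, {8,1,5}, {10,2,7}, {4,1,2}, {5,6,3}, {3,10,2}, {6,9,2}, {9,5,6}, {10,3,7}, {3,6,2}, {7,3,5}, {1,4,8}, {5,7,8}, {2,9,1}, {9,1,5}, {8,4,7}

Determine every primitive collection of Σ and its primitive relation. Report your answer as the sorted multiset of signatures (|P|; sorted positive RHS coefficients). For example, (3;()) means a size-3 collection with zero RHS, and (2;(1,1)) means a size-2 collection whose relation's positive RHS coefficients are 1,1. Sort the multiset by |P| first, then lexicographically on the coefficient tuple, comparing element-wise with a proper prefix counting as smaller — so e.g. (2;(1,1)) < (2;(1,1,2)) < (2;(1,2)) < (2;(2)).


Σ has 22 primitive collections:

  P = {1,7}:  v_{1} + v_{7} = 0  →  sig = (2;())
  P = {2,8}:  v_{2} + v_{8} = 0  →  sig = (2;())
  P = {4,5}:  v_{4} + v_{5} = 0  →  sig = (2;())
  P = {1,3}:  v_{1} + v_{3} = v_{6}  →  sig = (2;(1))
  P = {1,6}:  v_{1} + v_{6} = v_{9}  →  sig = (2;(1))
  P = {2,5}:  v_{2} + v_{5} = v_{6}  →  sig = (2;(1))
  P = {4,6}:  v_{4} + v_{6} = v_{2}  →  sig = (2;(1))
  P = {6,7}:  v_{6} + v_{7} = v_{3}  →  sig = (2;(1))
  P = {6,8}:  v_{6} + v_{8} = v_{5}  →  sig = (2;(1))
  P = {7,9}:  v_{7} + v_{9} = v_{6}  →  sig = (2;(1))
  P = {1,10}:  v_{1} + v_{10} = v_{2} + v_{3}  →  sig = (2;(1,1))
  P = {3,4}:  v_{3} + v_{4} = v_{2} + v_{7}  →  sig = (2;(1,1))
  P = {3,8}:  v_{3} + v_{8} = v_{5} + v_{7}  →  sig = (2;(1,1))
  P = {4,9}:  v_{4} + v_{9} = v_{1} + v_{2}  →  sig = (2;(1,1))
  P = {8,9}:  v_{8} + v_{9} = v_{1} + v_{5}  →  sig = (2;(1,1))
  P = {8,10}:  v_{8} + v_{10} = v_{3} + v_{7}  →  sig = (2;(1,1))
  P = {9,10}:  v_{9} + v_{10} = v_{2} + v_{3} + v_{6}  →  sig = (2;(1,1,1))
  P = {6,10}:  v_{6} + v_{10} = v_{2} + 2·v_{3}  →  sig = (2;(1,2))
  P = {3,9}:  v_{3} + v_{9} = 2·v_{6}  →  sig = (2;(2))
  P = {5,10}:  v_{5} + v_{10} = 2·v_{3}  →  sig = (2;(2))
  P = {4,10}:  v_{4} + v_{10} = 2·v_{2} + 2·v_{7}  →  sig = (2;(2,2))
  P = {2,3,7}:  v_{2} + v_{3} + v_{7} = v_{10}  →  sig = (3;(1))

so the primitive-relation signature multiset is
    |P|=2: 21 collections, coeffs (), (), (), (1), (1), (1), (1), (1), (1), (1), (1,1), (1,1), (1,1), (1,1), (1,1), (1,1), (1,1,1), (1,2), (2), (2), (2,2)
    |P|=3: 1 collection, coeffs (1)


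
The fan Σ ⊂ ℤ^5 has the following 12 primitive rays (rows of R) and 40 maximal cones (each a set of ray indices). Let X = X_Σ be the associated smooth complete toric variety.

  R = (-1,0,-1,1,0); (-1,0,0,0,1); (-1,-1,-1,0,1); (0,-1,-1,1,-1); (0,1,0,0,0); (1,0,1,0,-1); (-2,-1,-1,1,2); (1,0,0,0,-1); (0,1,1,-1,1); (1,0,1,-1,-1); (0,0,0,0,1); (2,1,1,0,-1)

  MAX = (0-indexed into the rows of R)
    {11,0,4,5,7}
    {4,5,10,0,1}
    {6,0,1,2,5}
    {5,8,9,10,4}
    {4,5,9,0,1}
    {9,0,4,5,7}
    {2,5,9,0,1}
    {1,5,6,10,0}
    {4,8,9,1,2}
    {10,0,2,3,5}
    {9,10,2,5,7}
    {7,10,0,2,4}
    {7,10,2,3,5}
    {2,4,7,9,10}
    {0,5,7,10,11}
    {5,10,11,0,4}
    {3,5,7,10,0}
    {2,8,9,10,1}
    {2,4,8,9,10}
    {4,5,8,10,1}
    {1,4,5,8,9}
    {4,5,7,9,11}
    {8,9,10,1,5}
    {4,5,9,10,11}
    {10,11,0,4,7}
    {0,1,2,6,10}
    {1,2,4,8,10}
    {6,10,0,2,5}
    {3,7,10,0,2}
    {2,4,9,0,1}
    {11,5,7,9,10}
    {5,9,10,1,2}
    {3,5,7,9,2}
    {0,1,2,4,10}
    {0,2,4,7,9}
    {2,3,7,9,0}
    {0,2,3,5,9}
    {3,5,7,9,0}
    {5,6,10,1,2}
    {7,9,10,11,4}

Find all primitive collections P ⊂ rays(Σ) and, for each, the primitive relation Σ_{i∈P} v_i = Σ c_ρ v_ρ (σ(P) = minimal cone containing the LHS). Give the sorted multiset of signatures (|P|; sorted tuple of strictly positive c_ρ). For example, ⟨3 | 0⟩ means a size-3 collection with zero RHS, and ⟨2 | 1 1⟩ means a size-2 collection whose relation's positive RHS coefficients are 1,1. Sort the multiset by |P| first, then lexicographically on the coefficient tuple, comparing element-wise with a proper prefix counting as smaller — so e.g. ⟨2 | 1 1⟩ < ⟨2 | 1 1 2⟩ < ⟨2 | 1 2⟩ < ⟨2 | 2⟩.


25 collections generate NE(X_Σ); each relation:

  {1,7}:  v_{1} + v_{7} = 0  ⇒ sig = ⟨2 | 0⟩
  {3,8}:  v_{3} + v_{8} = 0  ⇒ sig = ⟨2 | 0⟩
  {0,8}:  v_{0} + v_{8} = v_{1} + v_{4}  ⇒ sig = ⟨2 | 1 1⟩
  {2,11}:  v_{2} + v_{11} = v_{7} + v_{10}  ⇒ sig = ⟨2 | 1 1⟩
  {3,4}:  v_{3} + v_{4} = v_{0} + v_{7}  ⇒ sig = ⟨2 | 1 1⟩
  {1,3}:  v_{1} + v_{3} = v_{0} + v_{2} + v_{5}  ⇒ sig = ⟨2 | 1 1 1⟩
  {1,11}:  v_{1} + v_{11} = v_{4} + v_{5} + v_{10}  ⇒ sig = ⟨2 | 1 1 1⟩
  {4,6}:  v_{4} + v_{6} = v_{0} + v_{1} + v_{10}  ⇒ sig = ⟨2 | 1 1 1⟩
  {6,9}:  v_{6} + v_{9} = v_{1} + v_{2} + v_{5}  ⇒ sig = ⟨2 | 1 1 1⟩
  {7,8}:  v_{7} + v_{8} = v_{4} + v_{9} + v_{10}  ⇒ sig = ⟨2 | 1 1 1⟩
  {6,7}:  v_{6} + v_{7} = v_{0} + v_{2} + v_{5} + v_{10}  ⇒ sig = ⟨2 | 1 1 1 1⟩
  {3,11}:  v_{3} + v_{11} = v_{0} + v_{5} + 2·v_{7} + v_{10}  ⇒ sig = ⟨2 | 1 1 1 2⟩
  {6,11}:  v_{6} + v_{11} = v_{0} + v_{5} + 2·v_{10}  ⇒ sig = ⟨2 | 1 1 2⟩
  {8,11}:  v_{8} + v_{11} = 2·v_{4} + v_{5} + v_{9} + 2·v_{10}  ⇒ sig = ⟨2 | 1 1 2 2⟩
  {6,8}:  v_{6} + v_{8} = 2·v_{1} + v_{10}  ⇒ sig = ⟨2 | 1 2⟩
  {3,6}:  v_{3} + v_{6} = 2·v_{0} + 2·v_{2} + 2·v_{5} + v_{10}  ⇒ sig = ⟨2 | 1 2 2 2⟩
  {0,9,10}:  v_{0} + v_{9} + v_{10} = 0  ⇒ sig = ⟨3 | 0⟩
  {2,4,5}:  v_{2} + v_{4} + v_{5} = 0  ⇒ sig = ⟨3 | 0⟩
  {0,9,11}:  v_{0} + v_{9} + v_{11} = v_{4} + v_{5} + v_{7}  ⇒ sig = ⟨3 | 1 1 1⟩
  {2,5,8}:  v_{2} + v_{5} + v_{8} = v_{1} + v_{9} + v_{10}  ⇒ sig = ⟨3 | 1 1 1⟩
  {3,9,10}:  v_{3} + v_{9} + v_{10} = v_{2} + v_{5} + v_{7}  ⇒ sig = ⟨3 | 1 1 1⟩
  {0,2,5,7}:  v_{0} + v_{2} + v_{5} + v_{7} = v_{3}  ⇒ sig = ⟨4 | 1⟩
  {1,4,9,10}:  v_{1} + v_{4} + v_{9} + v_{10} = v_{8}  ⇒ sig = ⟨4 | 1⟩
  {4,5,7,10}:  v_{4} + v_{5} + v_{7} + v_{10} = v_{11}  ⇒ sig = ⟨4 | 1⟩
  {0,1,2,5,10}:  v_{0} + v_{1} + v_{2} + v_{5} + v_{10} = v_{6}  ⇒ sig = ⟨5 | 1⟩

so the primitive-relation signature multiset is
    ⟨2 | 0⟩
    ⟨2 | 0⟩
    ⟨2 | 1 1⟩
    ⟨2 | 1 1⟩
    ⟨2 | 1 1⟩
    ⟨2 | 1 1 1⟩
    ⟨2 | 1 1 1⟩
    ⟨2 | 1 1 1⟩
    ⟨2 | 1 1 1⟩
    ⟨2 | 1 1 1⟩
    ⟨2 | 1 1 1 1⟩
    ⟨2 | 1 1 1 2⟩
    ⟨2 | 1 1 2⟩
    ⟨2 | 1 1 2 2⟩
    ⟨2 | 1 2⟩
    ⟨2 | 1 2 2 2⟩
    ⟨3 | 0⟩
    ⟨3 | 0⟩
    ⟨3 | 1 1 1⟩
    ⟨3 | 1 1 1⟩
    ⟨3 | 1 1 1⟩
    ⟨4 | 1⟩
    ⟨4 | 1⟩
    ⟨4 | 1⟩
    ⟨5 | 1⟩


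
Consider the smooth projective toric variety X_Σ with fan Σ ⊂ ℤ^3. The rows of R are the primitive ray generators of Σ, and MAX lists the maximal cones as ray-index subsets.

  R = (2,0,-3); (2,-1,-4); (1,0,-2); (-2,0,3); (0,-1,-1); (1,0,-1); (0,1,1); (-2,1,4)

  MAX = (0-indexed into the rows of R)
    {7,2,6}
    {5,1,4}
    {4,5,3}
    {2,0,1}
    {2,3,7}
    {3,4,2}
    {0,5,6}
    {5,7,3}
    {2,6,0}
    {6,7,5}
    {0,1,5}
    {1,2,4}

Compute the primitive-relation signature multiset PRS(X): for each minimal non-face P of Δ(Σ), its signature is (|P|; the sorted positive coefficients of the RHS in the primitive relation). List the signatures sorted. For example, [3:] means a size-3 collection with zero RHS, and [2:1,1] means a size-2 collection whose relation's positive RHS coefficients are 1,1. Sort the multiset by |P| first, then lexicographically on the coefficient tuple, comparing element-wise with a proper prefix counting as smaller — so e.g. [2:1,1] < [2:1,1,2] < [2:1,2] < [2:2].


|primitive collections| = 10. Relations:

  {0,3}:  v_{0} + v_{3} = 0  →  sig = [2:]
  {1,7}:  v_{1} + v_{7} = 0  →  sig = [2:]
  {4,6}:  v_{4} + v_{6} = 0  →  sig = [2:]
  {0,4}:  v_{0} + v_{4} = v_{1}  →  sig = [2:1]
  {0,7}:  v_{0} + v_{7} = v_{6}  →  sig = [2:1]
  {1,3}:  v_{1} + v_{3} = v_{4}  →  sig = [2:1]
  {1,6}:  v_{1} + v_{6} = v_{0}  →  sig = [2:1]
  {2,5}:  v_{2} + v_{5} = v_{0}  →  sig = [2:1]
  {3,6}:  v_{3} + v_{6} = v_{7}  →  sig = [2:1]
  {4,7}:  v_{4} + v_{7} = v_{3}  →  sig = [2:1]

Hence PRS(X_Σ) =
    [2:]
    [2:]
    [2:]
    [2:1]
    [2:1]
    [2:1]
    [2:1]
    [2:1]
    [2:1]
    [2:1]


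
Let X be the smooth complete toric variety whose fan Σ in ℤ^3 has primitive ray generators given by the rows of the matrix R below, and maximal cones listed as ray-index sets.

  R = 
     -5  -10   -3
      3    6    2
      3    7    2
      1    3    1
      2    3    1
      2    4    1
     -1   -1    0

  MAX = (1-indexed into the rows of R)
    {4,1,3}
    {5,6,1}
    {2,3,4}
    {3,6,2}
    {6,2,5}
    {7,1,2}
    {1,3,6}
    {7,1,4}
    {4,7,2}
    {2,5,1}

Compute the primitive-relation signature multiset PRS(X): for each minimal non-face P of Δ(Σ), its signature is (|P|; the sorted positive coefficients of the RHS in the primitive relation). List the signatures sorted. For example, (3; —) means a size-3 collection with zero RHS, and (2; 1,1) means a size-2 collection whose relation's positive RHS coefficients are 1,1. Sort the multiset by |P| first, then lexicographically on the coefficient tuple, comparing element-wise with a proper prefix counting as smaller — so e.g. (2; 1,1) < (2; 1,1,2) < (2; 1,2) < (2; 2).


The 9 primitive collections of Σ (r=7, n=3):

  P={4,5}:  v_{4} + v_{5} = v_{2}  ⟹  sig = (2; 1)
  P={4,6}:  v_{4} + v_{6} = v_{3}  ⟹  sig = (2; 1)
  P={6,7}:  v_{6} + v_{7} = v_{4}  ⟹  sig = (2; 1)
  P={3,5}:  v_{3} + v_{5} = v_{2} + v_{6}  ⟹  sig = (2; 1,1)
  P={5,7}:  v_{5} + v_{7} = v_{1} + 2·v_{2}  ⟹  sig = (2; 1,2)
  P={3,7}:  v_{3} + v_{7} = 2·v_{4}  ⟹  sig = (2; 2)
  P={1,2,6}:  v_{1} + v_{2} + v_{6} = 0  ⟹  sig = (3; —)
  P={1,2,3}:  v_{1} + v_{2} + v_{3} = v_{4}  ⟹  sig = (3; 1)
  P={1,2,4}:  v_{1} + v_{2} + v_{4} = v_{7}  ⟹  sig = (3; 1)

Sorted signature multiset PRS(X):
[(2; 1), (2; 1), (2; 1), (2; 1,1), (2; 1,2), (2; 2), (3; —), (3; 1), (3; 1)]


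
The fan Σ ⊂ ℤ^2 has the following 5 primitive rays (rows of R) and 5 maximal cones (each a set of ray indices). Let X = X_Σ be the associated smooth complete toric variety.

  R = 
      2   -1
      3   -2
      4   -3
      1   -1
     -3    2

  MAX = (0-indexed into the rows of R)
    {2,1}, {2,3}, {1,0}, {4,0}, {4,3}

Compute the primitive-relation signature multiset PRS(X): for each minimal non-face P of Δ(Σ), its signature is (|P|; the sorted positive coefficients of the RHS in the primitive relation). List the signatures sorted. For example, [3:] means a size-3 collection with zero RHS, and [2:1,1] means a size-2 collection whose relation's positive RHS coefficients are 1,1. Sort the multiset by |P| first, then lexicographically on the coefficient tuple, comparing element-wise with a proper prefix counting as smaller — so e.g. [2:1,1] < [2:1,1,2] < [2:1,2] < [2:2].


Σ has 5 primitive collections:

  • {1,4}:  v_{1} + v_{4} = 0 — sig = [2:]
  • {0,3}:  v_{0} + v_{3} = v_{1} — sig = [2:1]
  • {1,3}:  v_{1} + v_{3} = v_{2} — sig = [2:1]
  • {2,4}:  v_{2} + v_{4} = v_{3} — sig = [2:1]
  • {0,2}:  v_{0} + v_{2} = 2·v_{1} — sig = [2:2]

Sorted signature multiset PRS(X):
[[2:], [2:1], [2:1], [2:1], [2:2]]


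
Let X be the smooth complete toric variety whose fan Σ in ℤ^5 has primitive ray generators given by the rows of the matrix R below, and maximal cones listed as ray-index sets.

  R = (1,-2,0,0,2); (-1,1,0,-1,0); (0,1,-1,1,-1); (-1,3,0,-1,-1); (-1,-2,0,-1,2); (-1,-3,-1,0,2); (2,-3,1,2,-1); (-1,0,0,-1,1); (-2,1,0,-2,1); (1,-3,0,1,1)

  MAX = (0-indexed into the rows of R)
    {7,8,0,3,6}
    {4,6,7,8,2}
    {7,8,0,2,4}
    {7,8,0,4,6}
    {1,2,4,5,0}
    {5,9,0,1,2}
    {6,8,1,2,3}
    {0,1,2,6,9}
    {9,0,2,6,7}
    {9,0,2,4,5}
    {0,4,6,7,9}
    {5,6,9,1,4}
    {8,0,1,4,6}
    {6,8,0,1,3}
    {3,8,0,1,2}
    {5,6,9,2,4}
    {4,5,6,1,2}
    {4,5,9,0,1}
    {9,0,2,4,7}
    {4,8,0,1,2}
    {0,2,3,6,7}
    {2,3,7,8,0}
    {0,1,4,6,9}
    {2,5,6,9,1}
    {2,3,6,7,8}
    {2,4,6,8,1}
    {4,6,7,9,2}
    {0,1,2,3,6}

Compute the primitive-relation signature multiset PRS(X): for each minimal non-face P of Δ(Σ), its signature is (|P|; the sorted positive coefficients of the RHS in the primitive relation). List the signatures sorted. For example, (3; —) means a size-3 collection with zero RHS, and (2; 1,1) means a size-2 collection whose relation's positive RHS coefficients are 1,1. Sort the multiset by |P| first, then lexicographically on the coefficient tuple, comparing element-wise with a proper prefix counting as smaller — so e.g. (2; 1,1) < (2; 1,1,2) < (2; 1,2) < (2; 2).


Primitive collections (11):

  P = {3,9}:  v_{3} + v_{9} = 0 ; sig = (2; —)
  P = {1,7}:  v_{1} + v_{7} = v_{8} ; sig = (2; 1)
  P = {3,4}:  v_{3} + v_{4} = v_{8} ; sig = (2; 1)
  P = {8,9}:  v_{8} + v_{9} = v_{4} ; sig = (2; 1)
  P = {3,5}:  v_{3} + v_{5} = v_{1} + v_{2} + v_{4} ; sig = (2; 1,1,1)
  P = {5,8}:  v_{5} + v_{8} = v_{1} + v_{2} + 2·v_{4} ; sig = (2; 1,1,2)
  P = {5,7}:  v_{5} + v_{7} = v_{2} + 2·v_{4} ; sig = (2; 1,2)
  P = {0,5,6}:  v_{0} + v_{5} + v_{6} = v_{1} + 3·v_{9} ; sig = (3; 1,3)
  P = {0,2,6,8}:  v_{0} + v_{2} + v_{6} + v_{8} = v_{9} ; sig = (4; 1)
  P = {1,2,4,9}:  v_{1} + v_{2} + v_{4} + v_{9} = v_{5} ; sig = (4; 1)
  P = {0,2,4,6}:  v_{0} + v_{2} + v_{4} + v_{6} = 2·v_{9} ; sig = (4; 2)

Sorted signature multiset PRS(X):
    (2; —)
    (2; 1)
    (2; 1)
    (2; 1)
    (2; 1,1,1)
    (2; 1,1,2)
    (2; 1,2)
    (3; 1,3)
    (4; 1)
    (4; 1)
    (4; 2)


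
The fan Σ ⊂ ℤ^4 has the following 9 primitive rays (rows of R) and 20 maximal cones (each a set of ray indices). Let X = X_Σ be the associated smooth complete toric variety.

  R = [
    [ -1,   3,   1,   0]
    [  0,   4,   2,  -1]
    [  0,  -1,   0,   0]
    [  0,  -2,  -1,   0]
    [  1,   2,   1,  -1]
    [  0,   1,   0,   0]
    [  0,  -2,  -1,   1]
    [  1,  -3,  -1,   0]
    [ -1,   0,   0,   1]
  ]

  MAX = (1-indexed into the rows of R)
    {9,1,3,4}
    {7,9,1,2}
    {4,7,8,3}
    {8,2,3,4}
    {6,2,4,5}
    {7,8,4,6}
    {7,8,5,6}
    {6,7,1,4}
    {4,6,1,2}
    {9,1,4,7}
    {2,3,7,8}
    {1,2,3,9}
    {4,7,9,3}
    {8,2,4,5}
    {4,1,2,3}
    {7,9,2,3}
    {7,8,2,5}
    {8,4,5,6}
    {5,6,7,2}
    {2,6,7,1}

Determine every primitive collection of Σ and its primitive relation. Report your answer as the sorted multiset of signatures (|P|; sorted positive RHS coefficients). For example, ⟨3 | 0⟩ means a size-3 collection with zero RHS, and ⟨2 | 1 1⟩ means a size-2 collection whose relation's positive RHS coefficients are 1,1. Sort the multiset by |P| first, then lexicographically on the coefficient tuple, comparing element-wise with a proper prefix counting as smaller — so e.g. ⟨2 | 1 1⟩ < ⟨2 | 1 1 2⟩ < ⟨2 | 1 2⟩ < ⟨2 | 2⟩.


12 collections generate NE(X_Σ); each relation:

  P={1,8}:  v_{1} + v_{8} = 0 ; sig = ⟨2 | 0⟩
  P={3,6}:  v_{3} + v_{6} = 0 ; sig = ⟨2 | 0⟩
  P={1,5}:  v_{1} + v_{5} = v_{2} + v_{6} ; sig = ⟨2 | 1 1⟩
  P={3,5}:  v_{3} + v_{5} = v_{2} + v_{8} ; sig = ⟨2 | 1 1⟩
  P={5,9}:  v_{5} + v_{9} = v_{2} + v_{7} ; sig = ⟨2 | 1 1⟩
  P={6,9}:  v_{6} + v_{9} = v_{1} + v_{7} ; sig = ⟨2 | 1 1⟩
  P={8,9}:  v_{8} + v_{9} = v_{3} + v_{7} ; sig = ⟨2 | 1 1⟩
  P={2,4,7}:  v_{2} + v_{4} + v_{7} = 0 ; sig = ⟨3 | 0⟩
  P={1,3,7}:  v_{1} + v_{3} + v_{7} = v_{9} ; sig = ⟨3 | 1⟩
  P={2,6,8}:  v_{2} + v_{6} + v_{8} = v_{5} ; sig = ⟨3 | 1⟩
  P={2,4,9}:  v_{2} + v_{4} + v_{9} = v_{1} + v_{3} ; sig = ⟨3 | 1 1⟩
  P={4,5,7}:  v_{4} + v_{5} + v_{7} = v_{6} + v_{8} ; sig = ⟨3 | 1 1⟩

Hence PRS(X_Σ) =
    |P|=2: 7 collections, coeffs (), (), (1,1), (1,1), (1,1), (1,1), (1,1)
    |P|=3: 5 collections, coeffs (), (1), (1), (1,1), (1,1)


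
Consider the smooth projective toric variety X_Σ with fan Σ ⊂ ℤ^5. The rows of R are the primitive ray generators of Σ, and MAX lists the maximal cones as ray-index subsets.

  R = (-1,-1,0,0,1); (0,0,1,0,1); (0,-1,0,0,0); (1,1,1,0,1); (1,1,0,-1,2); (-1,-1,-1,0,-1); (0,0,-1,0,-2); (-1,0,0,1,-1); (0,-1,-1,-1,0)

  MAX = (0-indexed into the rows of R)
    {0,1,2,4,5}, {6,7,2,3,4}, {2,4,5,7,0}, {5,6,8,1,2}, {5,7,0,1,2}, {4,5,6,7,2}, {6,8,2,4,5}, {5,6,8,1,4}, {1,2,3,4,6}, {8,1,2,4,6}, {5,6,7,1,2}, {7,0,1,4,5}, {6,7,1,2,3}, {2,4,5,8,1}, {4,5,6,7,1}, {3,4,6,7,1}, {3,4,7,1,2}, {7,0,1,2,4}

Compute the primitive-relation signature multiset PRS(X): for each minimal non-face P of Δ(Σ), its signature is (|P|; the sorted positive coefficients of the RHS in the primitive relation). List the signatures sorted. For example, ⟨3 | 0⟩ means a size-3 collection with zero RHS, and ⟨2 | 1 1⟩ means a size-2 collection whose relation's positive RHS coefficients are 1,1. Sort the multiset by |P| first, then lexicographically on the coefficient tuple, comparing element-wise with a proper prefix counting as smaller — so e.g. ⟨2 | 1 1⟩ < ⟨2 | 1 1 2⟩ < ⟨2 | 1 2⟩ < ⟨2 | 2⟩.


The 9 primitive collections of Σ (r=9, n=5):

  P = {3,5}:  v_{3} + v_{5} = 0  →  sig = ⟨2 | 0⟩
  P = {0,6}:  v_{0} + v_{6} = v_{5}  →  sig = ⟨2 | 1⟩
  P = {7,8}:  v_{7} + v_{8} = v_{5}  →  sig = ⟨2 | 1⟩
  P = {0,3}:  v_{0} + v_{3} = v_{1} + v_{2} + v_{4} + v_{7}  →  sig = ⟨2 | 1 1 1 1⟩
  P = {3,8}:  v_{3} + v_{8} = v_{1} + v_{2} + v_{4} + v_{6}  →  sig = ⟨2 | 1 1 1 1⟩
  P = {0,8}:  v_{0} + v_{8} = v_{1} + v_{2} + v_{4} + 2·v_{5}  →  sig = ⟨2 | 1 1 1 2⟩
  P = {1,2,4,6,7}:  v_{1} + v_{2} + v_{4} + v_{6} + v_{7} = 0  →  sig = ⟨5 | 0⟩
  P = {1,2,4,5,6}:  v_{1} + v_{2} + v_{4} + v_{5} + v_{6} = v_{8}  →  sig = ⟨5 | 1⟩
  P = {1,2,4,5,7}:  v_{1} + v_{2} + v_{4} + v_{5} + v_{7} = v_{0}  →  sig = ⟨5 | 1⟩

Sorted signature multiset PRS(X):
[⟨2 | 0⟩, ⟨2 | 1⟩, ⟨2 | 1⟩, ⟨2 | 1 1 1 1⟩, ⟨2 | 1 1 1 1⟩, ⟨2 | 1 1 1 2⟩, ⟨5 | 0⟩, ⟨5 | 1⟩, ⟨5 | 1⟩]


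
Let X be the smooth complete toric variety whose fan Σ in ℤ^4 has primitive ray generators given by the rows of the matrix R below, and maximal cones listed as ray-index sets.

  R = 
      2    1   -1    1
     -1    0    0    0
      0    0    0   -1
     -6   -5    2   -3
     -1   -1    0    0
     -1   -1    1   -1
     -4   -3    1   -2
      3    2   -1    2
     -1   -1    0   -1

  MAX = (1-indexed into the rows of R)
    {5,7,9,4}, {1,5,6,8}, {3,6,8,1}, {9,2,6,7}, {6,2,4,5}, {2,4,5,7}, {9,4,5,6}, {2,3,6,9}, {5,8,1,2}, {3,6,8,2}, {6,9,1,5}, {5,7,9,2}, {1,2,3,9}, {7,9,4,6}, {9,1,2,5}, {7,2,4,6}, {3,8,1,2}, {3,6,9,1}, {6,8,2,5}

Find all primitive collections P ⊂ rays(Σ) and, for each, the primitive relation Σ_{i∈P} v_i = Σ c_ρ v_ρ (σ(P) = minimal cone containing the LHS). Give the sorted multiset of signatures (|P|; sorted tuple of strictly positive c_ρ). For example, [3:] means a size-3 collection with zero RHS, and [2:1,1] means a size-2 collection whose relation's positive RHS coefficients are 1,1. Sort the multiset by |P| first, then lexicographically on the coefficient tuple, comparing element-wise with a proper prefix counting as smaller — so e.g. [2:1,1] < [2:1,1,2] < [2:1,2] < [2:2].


The 12 primitive collections of Σ (r=9, n=4):

  P={3,5}:  v_{3} + v_{5} = v_{9} — sig = [2:1]
  P={7,8}:  v_{7} + v_{8} = v_{5} — sig = [2:1]
  P={8,9}:  v_{8} + v_{9} = v_{1} — sig = [2:1]
  P={1,7}:  v_{1} + v_{7} = v_{5} + v_{9} — sig = [2:1,1]
  P={3,4}:  v_{3} + v_{4} = v_{6} + v_{7} + v_{9} — sig = [2:1,1,1]
  P={1,4}:  v_{1} + v_{4} = 2·v_{5} + v_{6} + v_{9} — sig = [2:1,1,2]
  P={3,7}:  v_{3} + v_{7} = v_{2} + v_{6} + 2·v_{9} — sig = [2:1,1,2]
  P={4,8}:  v_{4} + v_{8} = 2·v_{5} + v_{6} — sig = [2:1,2]
  P={1,2,6}:  v_{1} + v_{2} + v_{6} = 0 — sig = [3:]
  P={5,6,7}:  v_{5} + v_{6} + v_{7} = v_{4} — sig = [3:1]
  P={2,4,9}:  v_{2} + v_{4} + v_{9} = 2·v_{7} — sig = [3:2]
  P={2,5,6,9}:  v_{2} + v_{5} + v_{6} + v_{9} = v_{7} — sig = [4:1]

Hence PRS(X_Σ) =
{ [2:1] ×3,  [2:1,1],  [2:1,1,1],  [2:1,1,2] ×2,  [2:1,2],  [3:],  [3:1],  [3:2],  [4:1] }


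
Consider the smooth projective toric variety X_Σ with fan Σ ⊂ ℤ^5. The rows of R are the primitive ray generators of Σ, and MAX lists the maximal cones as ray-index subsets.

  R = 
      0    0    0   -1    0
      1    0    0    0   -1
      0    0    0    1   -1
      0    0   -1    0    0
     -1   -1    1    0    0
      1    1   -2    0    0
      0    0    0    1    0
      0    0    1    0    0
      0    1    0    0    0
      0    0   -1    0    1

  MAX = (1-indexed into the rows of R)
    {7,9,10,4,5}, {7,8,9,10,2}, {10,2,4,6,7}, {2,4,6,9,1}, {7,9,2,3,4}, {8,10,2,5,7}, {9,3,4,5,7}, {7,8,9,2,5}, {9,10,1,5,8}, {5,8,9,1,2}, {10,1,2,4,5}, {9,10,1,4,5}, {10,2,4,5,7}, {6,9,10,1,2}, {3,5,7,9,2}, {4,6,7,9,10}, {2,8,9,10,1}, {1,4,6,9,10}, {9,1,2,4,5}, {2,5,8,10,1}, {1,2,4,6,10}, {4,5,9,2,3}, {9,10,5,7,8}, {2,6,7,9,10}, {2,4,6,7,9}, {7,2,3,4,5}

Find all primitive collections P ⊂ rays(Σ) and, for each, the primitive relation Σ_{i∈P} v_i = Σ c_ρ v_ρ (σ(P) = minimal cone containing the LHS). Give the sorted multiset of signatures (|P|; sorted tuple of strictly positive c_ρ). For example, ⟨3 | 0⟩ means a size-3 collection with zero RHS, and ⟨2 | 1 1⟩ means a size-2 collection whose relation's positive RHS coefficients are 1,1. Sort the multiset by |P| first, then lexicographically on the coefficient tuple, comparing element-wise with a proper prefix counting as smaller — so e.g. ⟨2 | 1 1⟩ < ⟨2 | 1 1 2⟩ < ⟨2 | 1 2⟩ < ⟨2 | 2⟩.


11 collections generate NE(X_Σ); each relation:

  • {1,7}:  v_{1} + v_{7} = 0  so sig = ⟨2 | 0⟩
  • {4,8}:  v_{4} + v_{8} = 0  so sig = ⟨2 | 0⟩
  • {5,6}:  v_{5} + v_{6} = v_{4}  so sig = ⟨2 | 1⟩
  • {3,10}:  v_{3} + v_{10} = v_{4} + v_{7}  so sig = ⟨2 | 1 1⟩
  • {6,8}:  v_{6} + v_{8} = v_{2} + v_{9} + v_{10}  so sig = ⟨2 | 1 1 1⟩
  • {1,3}:  v_{1} + v_{3} = v_{2} + v_{4} + v_{5} + v_{9}  so sig = ⟨2 | 1 1 1 1⟩
  • {3,8}:  v_{3} + v_{8} = v_{2} + v_{5} + v_{7} + v_{9}  so sig = ⟨2 | 1 1 1 1⟩
  • {3,6}:  v_{3} + v_{6} = v_{2} + 2·v_{4} + v_{7} + v_{9}  so sig = ⟨2 | 1 1 1 2⟩
  • {2,5,9,10}:  v_{2} + v_{5} + v_{9} + v_{10} = 0  so sig = ⟨4 | 0⟩
  • {2,4,9,10}:  v_{2} + v_{4} + v_{9} + v_{10} = v_{6}  so sig = ⟨4 | 1⟩
  • {2,4,5,7,9}:  v_{2} + v_{4} + v_{5} + v_{7} + v_{9} = v_{3}  so sig = ⟨5 | 1⟩

Signatures (|P|; sorted positive RHS coefficients), sorted:
[⟨2 | 0⟩, ⟨2 | 0⟩, ⟨2 | 1⟩, ⟨2 | 1 1⟩, ⟨2 | 1 1 1⟩, ⟨2 | 1 1 1 1⟩, ⟨2 | 1 1 1 1⟩, ⟨2 | 1 1 1 2⟩, ⟨4 | 0⟩, ⟨4 | 1⟩, ⟨5 | 1⟩]


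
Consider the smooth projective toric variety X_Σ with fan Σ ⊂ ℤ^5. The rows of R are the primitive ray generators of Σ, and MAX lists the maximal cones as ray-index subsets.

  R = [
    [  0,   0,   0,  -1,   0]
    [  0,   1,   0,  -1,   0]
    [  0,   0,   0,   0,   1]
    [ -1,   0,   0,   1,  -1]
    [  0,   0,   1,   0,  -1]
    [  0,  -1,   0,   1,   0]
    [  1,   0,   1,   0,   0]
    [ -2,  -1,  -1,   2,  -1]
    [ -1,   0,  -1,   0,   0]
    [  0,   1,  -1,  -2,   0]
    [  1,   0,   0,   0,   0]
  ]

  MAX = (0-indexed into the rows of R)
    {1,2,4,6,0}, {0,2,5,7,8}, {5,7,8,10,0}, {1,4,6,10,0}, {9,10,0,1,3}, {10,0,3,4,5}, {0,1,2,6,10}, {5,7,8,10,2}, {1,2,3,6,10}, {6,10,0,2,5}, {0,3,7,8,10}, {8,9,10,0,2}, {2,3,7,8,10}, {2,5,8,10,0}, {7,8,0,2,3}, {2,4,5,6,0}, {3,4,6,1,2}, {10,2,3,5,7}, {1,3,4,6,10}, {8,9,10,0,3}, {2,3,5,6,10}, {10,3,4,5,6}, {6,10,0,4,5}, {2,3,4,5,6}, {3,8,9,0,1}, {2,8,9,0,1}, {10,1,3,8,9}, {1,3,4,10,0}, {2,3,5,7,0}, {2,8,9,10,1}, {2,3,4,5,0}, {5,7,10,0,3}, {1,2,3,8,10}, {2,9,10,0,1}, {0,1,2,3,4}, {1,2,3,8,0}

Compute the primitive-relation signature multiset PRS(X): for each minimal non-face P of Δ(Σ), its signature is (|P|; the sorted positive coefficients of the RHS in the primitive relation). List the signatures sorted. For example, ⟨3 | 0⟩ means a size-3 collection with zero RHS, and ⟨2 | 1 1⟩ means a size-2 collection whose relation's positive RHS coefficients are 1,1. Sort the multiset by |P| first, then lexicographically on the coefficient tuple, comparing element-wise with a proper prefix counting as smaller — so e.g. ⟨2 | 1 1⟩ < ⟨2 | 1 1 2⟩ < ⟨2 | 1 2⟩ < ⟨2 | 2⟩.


Primitive collections (17):

  {1,5}:  v_{1} + v_{5} = 0  ⟹  sig = ⟨2 | 0⟩
  {6,8}:  v_{6} + v_{8} = 0  ⟹  sig = ⟨2 | 0⟩
  {1,7}:  v_{1} + v_{7} = v_{3} + v_{8}  ⟹  sig = ⟨2 | 1 1⟩
  {4,8}:  v_{4} + v_{8} = v_{0} + v_{3}  ⟹  sig = ⟨2 | 1 1⟩
  {6,7}:  v_{6} + v_{7} = v_{3} + v_{5}  ⟹  sig = ⟨2 | 1 1⟩
  {5,9}:  v_{5} + v_{9} = v_{0} + v_{8} + v_{10}  ⟹  sig = ⟨2 | 1 1 1⟩
  {6,9}:  v_{6} + v_{9} = v_{0} + v_{1} + v_{10}  ⟹  sig = ⟨2 | 1 1 1⟩
  {4,9}:  v_{4} + v_{9} = 2·v_{0} + v_{1} + v_{3} + v_{10}  ⟹  sig = ⟨2 | 1 1 1 2⟩
  {7,9}:  v_{7} + v_{9} = v_{0} + v_{3} + 2·v_{8} + v_{10}  ⟹  sig = ⟨2 | 1 1 1 2⟩
  {4,7}:  v_{4} + v_{7} = v_{0} + 2·v_{3} + v_{5}  ⟹  sig = ⟨2 | 1 1 2⟩
  {0,3,6}:  v_{0} + v_{3} + v_{6} = v_{4}  ⟹  sig = ⟨3 | 1⟩
  {2,4,10}:  v_{2} + v_{4} + v_{10} = v_{6}  ⟹  sig = ⟨3 | 1⟩
  {3,5,8}:  v_{3} + v_{5} + v_{8} = v_{7}  ⟹  sig = ⟨3 | 1⟩
  {2,3,9}:  v_{2} + v_{3} + v_{9} = v_{1} + v_{8}  ⟹  sig = ⟨3 | 1 1⟩
  {0,2,3,10}:  v_{0} + v_{2} + v_{3} + v_{10} = 0  ⟹  sig = ⟨4 | 0⟩
  {0,1,8,10}:  v_{0} + v_{1} + v_{8} + v_{10} = v_{9}  ⟹  sig = ⟨4 | 1⟩
  {0,2,7,10}:  v_{0} + v_{2} + v_{7} + v_{10} = v_{5} + v_{8}  ⟹  sig = ⟨4 | 1 1⟩

Signatures (|P|; sorted positive RHS coefficients), sorted:
    ⟨2 | 0⟩
    ⟨2 | 0⟩
    ⟨2 | 1 1⟩
    ⟨2 | 1 1⟩
    ⟨2 | 1 1⟩
    ⟨2 | 1 1 1⟩
    ⟨2 | 1 1 1⟩
    ⟨2 | 1 1 1 2⟩
    ⟨2 | 1 1 1 2⟩
    ⟨2 | 1 1 2⟩
    ⟨3 | 1⟩
    ⟨3 | 1⟩
    ⟨3 | 1⟩
    ⟨3 | 1 1⟩
    ⟨4 | 0⟩
    ⟨4 | 1⟩
    ⟨4 | 1 1⟩
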